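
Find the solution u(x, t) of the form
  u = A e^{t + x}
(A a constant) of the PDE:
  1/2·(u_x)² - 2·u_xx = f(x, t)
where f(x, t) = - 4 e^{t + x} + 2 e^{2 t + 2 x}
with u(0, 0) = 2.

Substitute the ansatz u = A e^{t + x} into the left-hand side.
Derivatives of the ansatz:
  u_x = A e^{t} e^{x}
  u_xx = A e^{t} e^{x}
Term by term:
  1/2·(u_x)² = \frac{A^{2} e^{2 t} e^{2 x}}{2}
  -2·u_xx = - 2 A e^{t} e^{x}
So the left-hand side equals
  \frac{A^{2} e^{2 t} e^{2 x}}{2} - 2 A e^{t} e^{x}
This must equal f(x, t) identically; expanded, f = 2 e^{2 t} e^{2 x} - 4 e^{t} e^{x}.
Matching coefficients of the independent functions:
  [e^{t} e^{x}]:  - 2 A = -4
  [e^{2 t} e^{2 x}]:  \frac{A^{2}}{2} = 2
Solving: A = 2.
Check against the point condition:
  u(0, 0) = 2  ⟹  A = 2  ✓
Hence u(x, t) = 2 e^{t + x}.

Answer: u(x, t) = 2 e^{t + x}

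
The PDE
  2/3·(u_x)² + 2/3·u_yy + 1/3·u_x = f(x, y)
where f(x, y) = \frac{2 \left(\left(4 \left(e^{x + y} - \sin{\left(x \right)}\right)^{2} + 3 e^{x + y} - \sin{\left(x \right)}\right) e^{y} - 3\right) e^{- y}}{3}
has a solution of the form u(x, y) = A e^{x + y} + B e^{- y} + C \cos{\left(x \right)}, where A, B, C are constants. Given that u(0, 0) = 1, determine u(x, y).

Substitute the ansatz u = A e^{x + y} + B e^{- y} + C \cos{\left(x \right)} into the left-hand side.
Derivatives of the ansatz:
  u_x = A e^{x} e^{y} - C \sin{\left(x \right)}
  u_yy = A e^{x} e^{y} + B e^{- y}
Term by term:
  2/3·(u_x)² = \frac{2 A^{2} e^{2 x} e^{2 y}}{3} - \frac{4 A C e^{x} e^{y} \sin{\left(x \right)}}{3} + \frac{2 C^{2} \sin^{2}{\left(x \right)}}{3}
  2/3·u_yy = \frac{2 A e^{x} e^{y}}{3} + \frac{2 B e^{- y}}{3}
  1/3·u_x = \frac{A e^{x} e^{y}}{3} - \frac{C \sin{\left(x \right)}}{3}
So the left-hand side equals
  \frac{2 A^{2} e^{2 x} e^{2 y}}{3} - \frac{4 A C e^{x} e^{y} \sin{\left(x \right)}}{3} + A e^{x} e^{y} + \frac{2 B e^{- y}}{3} + \frac{2 C^{2} \sin^{2}{\left(x \right)}}{3} - \frac{C \sin{\left(x \right)}}{3}
This must equal f(x, y) identically; expanded, f = \frac{8 e^{2 x} e^{2 y}}{3} - \frac{16 e^{x} e^{y} \sin{\left(x \right)}}{3} + 2 e^{x} e^{y} + \frac{8 \sin^{2}{\left(x \right)}}{3} - \frac{2 \sin{\left(x \right)}}{3} - 2 e^{- y}.
Matching coefficients of the independent functions:
  [e^{x} e^{y}]:  A = 2
  [e^{2 x} e^{2 y}]:  \frac{2 A^{2}}{3} = \frac{8}{3}
  [e^{x} e^{y} \sin{\left(x \right)}]:  - \frac{4 A C}{3} = - \frac{16}{3}
  [e^{- y}]:  \frac{2 B}{3} = -2
  [\sin{\left(x \right)}]:  - \frac{C}{3} = - \frac{2}{3}
  [\sin^{2}{\left(x \right)}]:  \frac{2 C^{2}}{3} = \frac{8}{3}
Solving: A = 2, B = -3, C = 2.
Check against the point condition:
  u(0, 0) = 1  ⟹  A + B + C = 1  ✓
Hence u(x, y) = 2 e^{x + y} + 2 \cos{\left(x \right)} - 3 e^{- y}.

Answer: u(x, y) = 2 e^{x + y} + 2 \cos{\left(x \right)} - 3 e^{- y}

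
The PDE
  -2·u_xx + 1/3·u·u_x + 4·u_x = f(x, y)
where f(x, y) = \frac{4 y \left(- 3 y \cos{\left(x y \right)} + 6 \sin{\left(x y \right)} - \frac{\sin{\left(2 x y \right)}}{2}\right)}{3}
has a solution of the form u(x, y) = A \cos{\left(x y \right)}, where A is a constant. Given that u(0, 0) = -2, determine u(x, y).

Substitute the ansatz u = A \cos{\left(x y \right)} into the left-hand side.
Derivatives of the ansatz:
  u_xx = - A y^{2} \cos{\left(x y \right)}
  u_x = - A y \sin{\left(x y \right)}
Term by term:
  -2·u_xx = 2 A y^{2} \cos{\left(x y \right)}
  1/3·u·u_x = - \frac{A^{2} y \sin{\left(x y \right)} \cos{\left(x y \right)}}{3}
  4·u_x = - 4 A y \sin{\left(x y \right)}
So the left-hand side equals
  - \frac{A^{2} y \sin{\left(x y \right)} \cos{\left(x y \right)}}{3} + 2 A y^{2} \cos{\left(x y \right)} - 4 A y \sin{\left(x y \right)}
This must equal f(x, y) identically; expanded, f = - 4 y^{2} \cos{\left(x y \right)} - \frac{4 y \sin{\left(x y \right)} \cos{\left(x y \right)}}{3} + 8 y \sin{\left(x y \right)}.
Matching coefficients of the independent functions:
  [y \sin{\left(x y \right)}]:  - 4 A = 8
  [y^{2} \cos{\left(x y \right)}]:  2 A = -4
  [y \sin{\left(x y \right)} \cos{\left(x y \right)}]:  - \frac{A^{2}}{3} = - \frac{4}{3}
Solving: A = -2.
Check against the point condition:
  u(0, 0) = -2  ⟹  A = -2  ✓
Hence u(x, y) = - 2 \cos{\left(x y \right)}.

Answer: u(x, y) = - 2 \cos{\left(x y \right)}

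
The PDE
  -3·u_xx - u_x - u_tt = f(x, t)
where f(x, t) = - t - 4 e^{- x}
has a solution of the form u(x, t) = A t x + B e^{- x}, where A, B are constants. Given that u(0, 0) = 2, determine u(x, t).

Substitute the ansatz u = A t x + B e^{- x} into the left-hand side.
Derivatives of the ansatz:
  u_xx = B e^{- x}
  u_x = A t - B e^{- x}
  u_tt = 0
Term by term:
  -3·u_xx = - 3 B e^{- x}
  -u_x = - A t + B e^{- x}
  -u_tt = 0
So the left-hand side equals
  - A t - 2 B e^{- x}
This must equal f(x, t) = - t - 4 e^{- x} identically.
Matching coefficients of the independent functions:
  [t]:  - A = -1
  [e^{- x}]:  - 2 B = -4
Solving: A = 1, B = 2.
Check against the point condition:
  u(0, 0) = 2  ⟹  B = 2  ✓
Hence u(x, t) = t x + 2 e^{- x}.

Answer: u(x, t) = t x + 2 e^{- x}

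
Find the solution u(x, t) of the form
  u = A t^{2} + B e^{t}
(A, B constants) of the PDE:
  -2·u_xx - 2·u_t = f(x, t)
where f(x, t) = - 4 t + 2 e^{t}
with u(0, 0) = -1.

Substitute the ansatz u = A t^{2} + B e^{t} into the left-hand side.
Derivatives of the ansatz:
  u_xx = 0
  u_t = 2 A t + B e^{t}
Term by term:
  -2·u_xx = 0
  -2·u_t = - 4 A t - 2 B e^{t}
So the left-hand side equals
  - 4 A t - 2 B e^{t}
This must equal f(x, t) = - 4 t + 2 e^{t} identically.
Matching coefficients of the independent functions:
  [t]:  - 4 A = -4
  [e^{t}]:  - 2 B = 2
Solving: A = 1, B = -1.
Check against the point condition:
  u(0, 0) = -1  ⟹  B = -1  ✓
Hence u(x, t) = t^{2} - e^{t}.

Answer: u(x, t) = t^{2} - e^{t}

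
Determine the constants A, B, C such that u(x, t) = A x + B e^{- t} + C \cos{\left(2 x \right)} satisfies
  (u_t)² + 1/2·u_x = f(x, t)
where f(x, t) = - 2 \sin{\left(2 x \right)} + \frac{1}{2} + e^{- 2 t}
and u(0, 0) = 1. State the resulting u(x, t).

Substitute the ansatz u = A x + B e^{- t} + C \cos{\left(2 x \right)} into the left-hand side.
Derivatives of the ansatz:
  u_t = - B e^{- t}
  u_x = A - 2 C \sin{\left(2 x \right)}
Term by term:
  (u_t)² = B^{2} e^{- 2 t}
  1/2·u_x = \frac{A}{2} - C \sin{\left(2 x \right)}
So the left-hand side equals
  \frac{A}{2} + B^{2} e^{- 2 t} - C \sin{\left(2 x \right)}
This must equal f(x, t) = - 2 \sin{\left(2 x \right)} + \frac{1}{2} + e^{- 2 t} identically.
Matching coefficients of the independent functions:
  [constant term]:  \frac{A}{2} = \frac{1}{2}
  [e^{- 2 t}]:  B^{2} = 1
  [\sin{\left(2 x \right)}]:  - C = -2
These equations allow (A, B, C) = (1, -1, 2) or (1, 1, 2).
Impose the point condition(s):
  u(0, 0) = 1  ⟹  B + C = 1
Only A = 1, B = -1, C = 2 satisfies everything.
Hence u(x, t) = x + 2 \cos{\left(2 x \right)} - e^{- t}.

Answer: u(x, t) = x + 2 \cos{\left(2 x \right)} - e^{- t}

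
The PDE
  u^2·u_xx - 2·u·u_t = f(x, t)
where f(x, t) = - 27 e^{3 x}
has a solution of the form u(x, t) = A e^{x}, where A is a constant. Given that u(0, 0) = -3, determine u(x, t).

Substitute the ansatz u = A e^{x} into the left-hand side.
Derivatives of the ansatz:
  u_xx = A e^{x}
  u_t = 0
Term by term:
  u^2·u_xx = A^{3} e^{3 x}
  -2·u·u_t = 0
So the left-hand side equals
  A^{3} e^{3 x}
This must equal f(x, t) = - 27 e^{3 x} identically.
Matching coefficients of the independent functions:
  [e^{3 x}]:  A^{3} = -27
Solving: A = -3.
Check against the point condition:
  u(0, 0) = -3  ⟹  A = -3  ✓
Hence u(x, t) = - 3 e^{x}.

Answer: u(x, t) = - 3 e^{x}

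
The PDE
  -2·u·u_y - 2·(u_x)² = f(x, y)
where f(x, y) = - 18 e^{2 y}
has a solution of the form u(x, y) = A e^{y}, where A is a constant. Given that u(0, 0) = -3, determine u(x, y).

Substitute the ansatz u = A e^{y} into the left-hand side.
Derivatives of the ansatz:
  u_y = A e^{y}
  u_x = 0
Term by term:
  -2·u·u_y = - 2 A^{2} e^{2 y}
  -2·(u_x)² = 0
So the left-hand side equals
  - 2 A^{2} e^{2 y}
This must equal f(x, y) = - 18 e^{2 y} identically.
Matching coefficients of the independent functions:
  [e^{2 y}]:  - 2 A^{2} = -18
These equations allow (A) = (-3) or (3).
Impose the point condition(s):
  u(0, 0) = -3  ⟹  A = -3
Only A = -3 satisfies everything.
Hence u(x, y) = - 3 e^{y}.

Answer: u(x, y) = - 3 e^{y}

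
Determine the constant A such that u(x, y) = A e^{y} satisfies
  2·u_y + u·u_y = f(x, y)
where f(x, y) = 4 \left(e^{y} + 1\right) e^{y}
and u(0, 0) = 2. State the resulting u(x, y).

Substitute the ansatz u = A e^{y} into the left-hand side.
Derivatives of the ansatz:
  u_y = A e^{y}
Term by term:
  2·u_y = 2 A e^{y}
  u·u_y = A^{2} e^{2 y}
So the left-hand side equals
  A^{2} e^{2 y} + 2 A e^{y}
This must equal f(x, y) = 4 \left(e^{y} + 1\right) e^{y} identically.
Matching coefficients of the independent functions:
  [e^{y}]:  2 A = 4
  [e^{2 y}]:  A^{2} = 4
Solving: A = 2.
Check against the point condition:
  u(0, 0) = 2  ⟹  A = 2  ✓
Hence u(x, y) = 2 e^{y}.

Answer: u(x, y) = 2 e^{y}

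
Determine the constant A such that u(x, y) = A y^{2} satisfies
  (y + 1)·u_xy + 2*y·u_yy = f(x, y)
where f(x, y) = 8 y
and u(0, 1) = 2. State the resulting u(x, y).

Answer: u(x, y) = 2 y^{2}

Derivation:
Substitute the ansatz u = A y^{2} into the left-hand side.
Derivatives of the ansatz:
  u_xy = 0
  u_yy = 2 A
Term by term:
  (y + 1)·u_xy = 0
  2*y·u_yy = 4 A y
So the left-hand side equals
  4 A y
This must equal f(x, y) = 8 y identically.
Matching coefficients of the independent functions:
  [y]:  4 A = 8
Solving: A = 2.
Check against the point condition:
  u(0, 1) = 2  ⟹  A = 2  ✓
Hence u(x, y) = 2 y^{2}.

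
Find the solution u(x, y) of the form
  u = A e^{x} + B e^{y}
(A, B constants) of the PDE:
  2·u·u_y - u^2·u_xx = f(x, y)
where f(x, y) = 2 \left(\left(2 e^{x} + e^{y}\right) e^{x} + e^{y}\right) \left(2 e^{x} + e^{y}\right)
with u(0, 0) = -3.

Substitute the ansatz u = A e^{x} + B e^{y} into the left-hand side.
Derivatives of the ansatz:
  u_y = B e^{y}
  u_xx = A e^{x}
Term by term:
  2·u·u_y = 2 A B e^{x} e^{y} + 2 B^{2} e^{2 y}
  -u^2·u_xx = - A^{3} e^{3 x} - 2 A^{2} B e^{2 x} e^{y} - A B^{2} e^{x} e^{2 y}
So the left-hand side equals
  - A^{3} e^{3 x} - 2 A^{2} B e^{2 x} e^{y} - A B^{2} e^{x} e^{2 y} + 2 A B e^{x} e^{y} + 2 B^{2} e^{2 y}
This must equal f(x, y) identically; expanded, f = 8 e^{3 x} + 8 e^{2 x} e^{y} + 2 e^{x} e^{2 y} + 4 e^{x} e^{y} + 2 e^{2 y}.
Matching coefficients of the independent functions:
  [e^{x} e^{y}]:  2 A B = 4
  [e^{x} e^{2 y}]:  - A B^{2} = 2
  [e^{2 x} e^{y}]:  - 2 A^{2} B = 8
  [e^{3 x}]:  - A^{3} = 8
  [e^{2 y}]:  2 B^{2} = 2
Solving: A = -2, B = -1.
Check against the point condition:
  u(0, 0) = -3  ⟹  A + B = -3  ✓
Hence u(x, y) = - 2 e^{x} - e^{y}.

Answer: u(x, y) = - 2 e^{x} - e^{y}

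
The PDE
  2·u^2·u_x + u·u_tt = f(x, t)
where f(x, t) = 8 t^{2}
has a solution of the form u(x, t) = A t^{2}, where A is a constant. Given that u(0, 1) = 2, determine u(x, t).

Substitute the ansatz u = A t^{2} into the left-hand side.
Derivatives of the ansatz:
  u_x = 0
  u_tt = 2 A
Term by term:
  2·u^2·u_x = 0
  u·u_tt = 2 A^{2} t^{2}
So the left-hand side equals
  2 A^{2} t^{2}
This must equal f(x, t) = 8 t^{2} identically.
Matching coefficients of the independent functions:
  [t^{2}]:  2 A^{2} = 8
These equations allow (A) = (-2) or (2).
Impose the point condition(s):
  u(0, 1) = 2  ⟹  A = 2
Only A = 2 satisfies everything.
Hence u(x, t) = 2 t^{2}.

Answer: u(x, t) = 2 t^{2}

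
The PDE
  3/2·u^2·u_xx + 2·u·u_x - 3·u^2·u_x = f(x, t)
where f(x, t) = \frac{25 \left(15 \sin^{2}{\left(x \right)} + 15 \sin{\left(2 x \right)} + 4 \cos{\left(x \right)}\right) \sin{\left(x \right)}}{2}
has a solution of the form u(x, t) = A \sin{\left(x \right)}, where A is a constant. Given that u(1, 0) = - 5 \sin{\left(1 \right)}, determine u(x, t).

Substitute the ansatz u = A \sin{\left(x \right)} into the left-hand side.
Derivatives of the ansatz:
  u_xx = - A \sin{\left(x \right)}
  u_x = A \cos{\left(x \right)}
Term by term:
  3/2·u^2·u_xx = - \frac{3 A^{3} \sin^{3}{\left(x \right)}}{2}
  2·u·u_x = 2 A^{2} \sin{\left(x \right)} \cos{\left(x \right)}
  -3·u^2·u_x = - 3 A^{3} \sin^{2}{\left(x \right)} \cos{\left(x \right)}
So the left-hand side equals
  - \frac{3 A^{3} \sin^{3}{\left(x \right)}}{2} - 3 A^{3} \sin^{2}{\left(x \right)} \cos{\left(x \right)} + 2 A^{2} \sin{\left(x \right)} \cos{\left(x \right)}
This must equal f(x, t) identically; expanded, f = \frac{375 \sin^{3}{\left(x \right)}}{2} + 375 \sin^{2}{\left(x \right)} \cos{\left(x \right)} + 50 \sin{\left(x \right)} \cos{\left(x \right)}.
Matching coefficients of the independent functions:
  [\sin{\left(x \right)} \cos{\left(x \right)}]:  2 A^{2} = 50
  [\sin^{2}{\left(x \right)} \cos{\left(x \right)}]:  - 3 A^{3} = 375
  [\sin^{3}{\left(x \right)}]:  - \frac{3 A^{3}}{2} = \frac{375}{2}
Solving: A = -5.
Check against the point condition:
  u(1, 0) = - 5 \sin{\left(1 \right)}  ⟹  A \sin{\left(1 \right)} = - 5 \sin{\left(1 \right)}  ✓
Hence u(x, t) = - 5 \sin{\left(x \right)}.

Answer: u(x, t) = - 5 \sin{\left(x \right)}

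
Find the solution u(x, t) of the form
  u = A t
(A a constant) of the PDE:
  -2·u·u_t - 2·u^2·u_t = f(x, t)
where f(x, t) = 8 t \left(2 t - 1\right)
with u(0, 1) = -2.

Substitute the ansatz u = A t into the left-hand side.
Derivatives of the ansatz:
  u_t = A
Term by term:
  -2·u·u_t = - 2 A^{2} t
  -2·u^2·u_t = - 2 A^{3} t^{2}
So the left-hand side equals
  - 2 A^{3} t^{2} - 2 A^{2} t
This must equal f(x, t) = 8 t \left(2 t - 1\right) identically.
Matching coefficients of the independent functions:
  [t]:  - 2 A^{2} = -8
  [t^{2}]:  - 2 A^{3} = 16
Solving: A = -2.
Check against the point condition:
  u(0, 1) = -2  ⟹  A = -2  ✓
Hence u(x, t) = - 2 t.

Answer: u(x, t) = - 2 t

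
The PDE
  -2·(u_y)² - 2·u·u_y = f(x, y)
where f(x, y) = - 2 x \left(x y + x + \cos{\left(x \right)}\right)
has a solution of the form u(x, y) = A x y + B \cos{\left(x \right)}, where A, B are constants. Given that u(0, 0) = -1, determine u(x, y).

Substitute the ansatz u = A x y + B \cos{\left(x \right)} into the left-hand side.
Derivatives of the ansatz:
  u_y = A x
Term by term:
  -2·(u_y)² = - 2 A^{2} x^{2}
  -2·u·u_y = - 2 A^{2} x^{2} y - 2 A B x \cos{\left(x \right)}
So the left-hand side equals
  - 2 A^{2} x^{2} y - 2 A^{2} x^{2} - 2 A B x \cos{\left(x \right)}
This must equal f(x, y) identically; expanded, f = - 2 x^{2} y - 2 x^{2} - 2 x \cos{\left(x \right)}.
Matching coefficients of the independent functions:
  [x^{2}, x^{2} y]:  - 2 A^{2} = -2
  [x \cos{\left(x \right)}]:  - 2 A B = -2
These equations allow (A, B) = (-1, -1) or (1, 1).
Impose the point condition(s):
  u(0, 0) = -1  ⟹  B = -1
Only A = -1, B = -1 satisfies everything.
Hence u(x, y) = - x y - \cos{\left(x \right)}.

Answer: u(x, y) = - x y - \cos{\left(x \right)}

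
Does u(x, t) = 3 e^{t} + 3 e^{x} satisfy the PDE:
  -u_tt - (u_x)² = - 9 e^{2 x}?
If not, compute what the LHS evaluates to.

Evaluate each term of the left-hand side for u = 3 e^{t} + 3 e^{x}.
Derivatives:
  u_tt = 3 e^{t}
  u_x = 3 e^{x}
Terms:
  -u_tt = - 3 e^{t}
  -(u_x)² = - 9 e^{2 x}
Sum: LHS = - 3 e^{t} - 9 e^{2 x}
Given right-hand side: - 9 e^{2 x}. Difference LHS − RHS = - 3 e^{t} ≠ 0, so u is not a solution.

Answer: No, the LHS evaluates to - 3 e^{t} - 9 e^{2 x}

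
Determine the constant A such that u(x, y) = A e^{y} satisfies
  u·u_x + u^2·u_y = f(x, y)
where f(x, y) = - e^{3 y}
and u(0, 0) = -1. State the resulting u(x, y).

Substitute the ansatz u = A e^{y} into the left-hand side.
Derivatives of the ansatz:
  u_x = 0
  u_y = A e^{y}
Term by term:
  u·u_x = 0
  u^2·u_y = A^{3} e^{3 y}
So the left-hand side equals
  A^{3} e^{3 y}
This must equal f(x, y) = - e^{3 y} identically.
Matching coefficients of the independent functions:
  [e^{3 y}]:  A^{3} = -1
Solving: A = -1.
Check against the point condition:
  u(0, 0) = -1  ⟹  A = -1  ✓
Hence u(x, y) = - e^{y}.

Answer: u(x, y) = - e^{y}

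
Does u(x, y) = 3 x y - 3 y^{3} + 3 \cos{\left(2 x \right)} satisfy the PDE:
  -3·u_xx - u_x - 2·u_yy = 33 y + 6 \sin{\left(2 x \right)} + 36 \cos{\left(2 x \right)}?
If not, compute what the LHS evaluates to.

Evaluate each term of the left-hand side for u = 3 x y - 3 y^{3} + 3 \cos{\left(2 x \right)}.
Derivatives:
  u_xx = - 12 \cos{\left(2 x \right)}
  u_x = 3 y - 6 \sin{\left(2 x \right)}
  u_yy = - 18 y
Terms:
  -3·u_xx = 36 \cos{\left(2 x \right)}
  -u_x = - 3 y + 6 \sin{\left(2 x \right)}
  -2·u_yy = 36 y
Sum: LHS = 33 y + 6 \sin{\left(2 x \right)} + 36 \cos{\left(2 x \right)}
This is exactly the given right-hand side, so u is a solution.

Answer: Yes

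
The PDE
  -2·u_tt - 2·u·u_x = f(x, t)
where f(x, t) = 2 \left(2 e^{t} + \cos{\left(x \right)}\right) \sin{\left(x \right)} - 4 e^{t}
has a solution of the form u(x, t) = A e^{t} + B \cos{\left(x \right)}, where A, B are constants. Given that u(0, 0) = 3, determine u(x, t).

Substitute the ansatz u = A e^{t} + B \cos{\left(x \right)} into the left-hand side.
Derivatives of the ansatz:
  u_tt = A e^{t}
  u_x = - B \sin{\left(x \right)}
Term by term:
  -2·u_tt = - 2 A e^{t}
  -2·u·u_x = 2 A B e^{t} \sin{\left(x \right)} + 2 B^{2} \sin{\left(x \right)} \cos{\left(x \right)}
So the left-hand side equals
  2 A B e^{t} \sin{\left(x \right)} - 2 A e^{t} + 2 B^{2} \sin{\left(x \right)} \cos{\left(x \right)}
This must equal f(x, t) identically; expanded, f = 4 e^{t} \sin{\left(x \right)} - 4 e^{t} + 2 \sin{\left(x \right)} \cos{\left(x \right)}.
Matching coefficients of the independent functions:
  [e^{t} \sin{\left(x \right)}]:  2 A B = 4
  [\sin{\left(x \right)} \cos{\left(x \right)}]:  2 B^{2} = 2
  [e^{t}]:  - 2 A = -4
Solving: A = 2, B = 1.
Check against the point condition:
  u(0, 0) = 3  ⟹  A + B = 3  ✓
Hence u(x, t) = 2 e^{t} + \cos{\left(x \right)}.

Answer: u(x, t) = 2 e^{t} + \cos{\left(x \right)}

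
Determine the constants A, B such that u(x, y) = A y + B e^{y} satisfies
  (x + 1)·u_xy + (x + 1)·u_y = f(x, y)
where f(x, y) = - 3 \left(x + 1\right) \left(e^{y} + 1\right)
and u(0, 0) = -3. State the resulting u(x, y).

Substitute the ansatz u = A y + B e^{y} into the left-hand side.
Derivatives of the ansatz:
  u_xy = 0
  u_y = A + B e^{y}
Term by term:
  (x + 1)·u_xy = 0
  (x + 1)·u_y = A x + A + B x e^{y} + B e^{y}
So the left-hand side equals
  A x + A + B x e^{y} + B e^{y}
This must equal f(x, y) identically; expanded, f = - 3 x e^{y} - 3 x - 3 e^{y} - 3.
Matching coefficients of the independent functions:
  [constant term, x]:  A = -3
  [x e^{y}, e^{y}]:  B = -3
Solving: A = -3, B = -3.
Check against the point condition:
  u(0, 0) = -3  ⟹  B = -3  ✓
Hence u(x, y) = - 3 y - 3 e^{y}.

Answer: u(x, y) = - 3 y - 3 e^{y}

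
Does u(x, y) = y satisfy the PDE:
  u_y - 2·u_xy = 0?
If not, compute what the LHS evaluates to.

Evaluate each term of the left-hand side for u = y.
Derivatives:
  u_y = 1
  u_xy = 0
Terms:
  u_y = 1
  -2·u_xy = 0
Sum: LHS = 1
Given right-hand side: 0. Difference LHS − RHS = 1 ≠ 0, so u is not a solution.

Answer: No, the LHS evaluates to 1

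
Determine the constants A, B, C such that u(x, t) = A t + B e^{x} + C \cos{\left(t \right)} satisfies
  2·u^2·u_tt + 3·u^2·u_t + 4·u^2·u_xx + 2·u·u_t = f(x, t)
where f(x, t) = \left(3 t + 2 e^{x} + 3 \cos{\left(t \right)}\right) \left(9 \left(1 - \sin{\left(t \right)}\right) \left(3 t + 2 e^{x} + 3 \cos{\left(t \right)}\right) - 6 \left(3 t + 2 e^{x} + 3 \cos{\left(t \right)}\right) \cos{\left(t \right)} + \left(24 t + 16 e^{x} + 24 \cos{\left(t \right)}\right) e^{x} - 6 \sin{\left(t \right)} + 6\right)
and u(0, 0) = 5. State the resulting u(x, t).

Substitute the ansatz u = A t + B e^{x} + C \cos{\left(t \right)} into the left-hand side.
Derivatives of the ansatz:
  u_tt = - C \cos{\left(t \right)}
  u_t = A - C \sin{\left(t \right)}
  u_xx = B e^{x}
Term by term:
  2·u^2·u_tt = - 2 A^{2} C t^{2} \cos{\left(t \right)} - 4 A B C t e^{x} \cos{\left(t \right)} - 4 A C^{2} t \cos^{2}{\left(t \right)} - 2 B^{2} C e^{2 x} \cos{\left(t \right)} - 4 B C^{2} e^{x} \cos^{2}{\left(t \right)} - 2 C^{3} \cos^{3}{\left(t \right)}
  3·u^2·u_t = 3 A^{3} t^{2} + 6 A^{2} B t e^{x} - 3 A^{2} C t^{2} \sin{\left(t \right)} + 6 A^{2} C t \cos{\left(t \right)} + 3 A B^{2} e^{2 x} - 6 A B C t e^{x} \sin{\left(t \right)} + 6 A B C e^{x} \cos{\left(t \right)} - 6 A C^{2} t \sin{\left(t \right)} \cos{\left(t \right)} + 3 A C^{2} \cos^{2}{\left(t \right)} - 3 B^{2} C e^{2 x} \sin{\left(t \right)} - 6 B C^{2} e^{x} \sin{\left(t \right)} \cos{\left(t \right)} - 3 C^{3} \sin{\left(t \right)} \cos^{2}{\left(t \right)}
  4·u^2·u_xx = 4 A^{2} B t^{2} e^{x} + 8 A B^{2} t e^{2 x} + 8 A B C t e^{x} \cos{\left(t \right)} + 4 B^{3} e^{3 x} + 8 B^{2} C e^{2 x} \cos{\left(t \right)} + 4 B C^{2} e^{x} \cos^{2}{\left(t \right)}
  2·u·u_t = 2 A^{2} t + 2 A B e^{x} - 2 A C t \sin{\left(t \right)} + 2 A C \cos{\left(t \right)} - 2 B C e^{x} \sin{\left(t \right)} - 2 C^{2} \sin{\left(t \right)} \cos{\left(t \right)}
Sum these and collect like terms in the independent variables.
This must equal f(x, t) identically; expanded, f = 72 t^{2} e^{x} - 81 t^{2} \sin{\left(t \right)} - 54 t^{2} \cos{\left(t \right)} + 81 t^{2} + 96 t e^{2 x} - 108 t e^{x} \sin{\left(t \right)} + 72 t e^{x} \cos{\left(t \right)} + 108 t e^{x} - 162 t \sin{\left(t \right)} \cos{\left(t \right)} - 18 t \sin{\left(t \right)} - 108 t \cos^{2}{\left(t \right)} + 162 t \cos{\left(t \right)} + 18 t + 32 e^{3 x} - 36 e^{2 x} \sin{\left(t \right)} + 72 e^{2 x} \cos{\left(t \right)} + 36 e^{2 x} - 108 e^{x} \sin{\left(t \right)} \cos{\left(t \right)} - 12 e^{x} \sin{\left(t \right)} + 108 e^{x} \cos{\left(t \right)} + 12 e^{x} - 81 \sin{\left(t \right)} \cos^{2}{\left(t \right)} - 18 \sin{\left(t \right)} \cos{\left(t \right)} - 54 \cos^{3}{\left(t \right)} + 81 \cos^{2}{\left(t \right)} + 18 \cos{\left(t \right)}.
Matching coefficients of the independent functions:
(each divided by its leading coefficient; functions giving the same equation are listed together)
  [t]:  A^{2} - 9 = 0
  [t^{2}]:  A^{3} - 27 = 0
  [t e^{x}, t^{2} e^{x}]:  A^{2} B - 18 = 0
  [t e^{2 x}, e^{2 x}]:  A B^{2} - 12 = 0
  [t \sin{\left(t \right)}, \cos{\left(t \right)}]:  A C - 9 = 0
  [t \cos{\left(t \right)}, t^{2} \sin{\left(t \right)}, t^{2} \cos{\left(t \right)}]:  A^{2} C - 27 = 0
  [t \cos^{2}{\left(t \right)}, t \sin{\left(t \right)} \cos{\left(t \right)}, \cos^{2}{\left(t \right)}]:  A C^{2} - 27 = 0
  [e^{x} \sin{\left(t \right)}]:  B C - 6 = 0
  [e^{x} \cos{\left(t \right)}, t e^{x} \sin{\left(t \right)}, t e^{x} \cos{\left(t \right)}]:  A B C - 18 = 0
  [e^{2 x} \sin{\left(t \right)}, e^{2 x} \cos{\left(t \right)}]:  B^{2} C - 12 = 0
  [\sin{\left(t \right)} \cos{\left(t \right)}]:  C^{2} - 9 = 0
  [\sin{\left(t \right)} \cos^{2}{\left(t \right)}, \cos^{3}{\left(t \right)}]:  C^{3} - 27 = 0
  [e^{x} \sin{\left(t \right)} \cos{\left(t \right)}]:  B C^{2} - 18 = 0
  [e^{x}]:  A B - 6 = 0
  [e^{3 x}]:  B^{3} - 8 = 0
Solving: A = 3, B = 2, C = 3.
Check against the point condition:
  u(0, 0) = 5  ⟹  B + C = 5  ✓
Hence u(x, t) = 3 t + 2 e^{x} + 3 \cos{\left(t \right)}.

Answer: u(x, t) = 3 t + 2 e^{x} + 3 \cos{\left(t \right)}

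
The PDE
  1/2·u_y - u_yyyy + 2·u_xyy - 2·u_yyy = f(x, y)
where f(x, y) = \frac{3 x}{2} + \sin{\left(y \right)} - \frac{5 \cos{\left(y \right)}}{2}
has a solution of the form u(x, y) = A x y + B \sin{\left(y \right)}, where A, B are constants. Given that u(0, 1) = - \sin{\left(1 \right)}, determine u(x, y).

Substitute the ansatz u = A x y + B \sin{\left(y \right)} into the left-hand side.
Derivatives of the ansatz:
  u_y = A x + B \cos{\left(y \right)}
  u_yyyy = B \sin{\left(y \right)}
  u_xyy = 0
  u_yyy = - B \cos{\left(y \right)}
Term by term:
  1/2·u_y = \frac{A x}{2} + \frac{B \cos{\left(y \right)}}{2}
  -u_yyyy = - B \sin{\left(y \right)}
  2·u_xyy = 0
  -2·u_yyy = 2 B \cos{\left(y \right)}
So the left-hand side equals
  \frac{A x}{2} - B \sin{\left(y \right)} + \frac{5 B \cos{\left(y \right)}}{2}
This must equal f(x, y) = \frac{3 x}{2} + \sin{\left(y \right)} - \frac{5 \cos{\left(y \right)}}{2} identically.
Matching coefficients of the independent functions:
  [x]:  \frac{A}{2} = \frac{3}{2}
  [\sin{\left(y \right)}]:  - B = 1
  [\cos{\left(y \right)}]:  \frac{5 B}{2} = - \frac{5}{2}
Solving: A = 3, B = -1.
Check against the point condition:
  u(0, 1) = - \sin{\left(1 \right)}  ⟹  B \sin{\left(1 \right)} = - \sin{\left(1 \right)}  ✓
Hence u(x, y) = 3 x y - \sin{\left(y \right)}.

Answer: u(x, y) = 3 x y - \sin{\left(y \right)}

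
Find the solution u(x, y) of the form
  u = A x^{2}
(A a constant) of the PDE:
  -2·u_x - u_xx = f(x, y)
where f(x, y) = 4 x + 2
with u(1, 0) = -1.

Answer: u(x, y) = - x^{2}

Derivation:
Substitute the ansatz u = A x^{2} into the left-hand side.
Derivatives of the ansatz:
  u_x = 2 A x
  u_xx = 2 A
Term by term:
  -2·u_x = - 4 A x
  -u_xx = - 2 A
So the left-hand side equals
  - 4 A x - 2 A
This must equal f(x, y) = 4 x + 2 identically.
Matching coefficients of the independent functions:
  [constant term]:  - 2 A = 2
  [x]:  - 4 A = 4
Solving: A = -1.
Check against the point condition:
  u(1, 0) = -1  ⟹  A = -1  ✓
Hence u(x, y) = - x^{2}.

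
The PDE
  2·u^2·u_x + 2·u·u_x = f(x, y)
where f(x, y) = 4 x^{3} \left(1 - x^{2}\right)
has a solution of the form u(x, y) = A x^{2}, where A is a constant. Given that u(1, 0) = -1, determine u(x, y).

Substitute the ansatz u = A x^{2} into the left-hand side.
Derivatives of the ansatz:
  u_x = 2 A x
Term by term:
  2·u^2·u_x = 4 A^{3} x^{5}
  2·u·u_x = 4 A^{2} x^{3}
So the left-hand side equals
  4 A^{3} x^{5} + 4 A^{2} x^{3}
This must equal f(x, y) identically; expanded, f = - 4 x^{5} + 4 x^{3}.
Matching coefficients of the independent functions:
  [x^{3}]:  4 A^{2} = 4
  [x^{5}]:  4 A^{3} = -4
Solving: A = -1.
Check against the point condition:
  u(1, 0) = -1  ⟹  A = -1  ✓
Hence u(x, y) = - x^{2}.

Answer: u(x, y) = - x^{2}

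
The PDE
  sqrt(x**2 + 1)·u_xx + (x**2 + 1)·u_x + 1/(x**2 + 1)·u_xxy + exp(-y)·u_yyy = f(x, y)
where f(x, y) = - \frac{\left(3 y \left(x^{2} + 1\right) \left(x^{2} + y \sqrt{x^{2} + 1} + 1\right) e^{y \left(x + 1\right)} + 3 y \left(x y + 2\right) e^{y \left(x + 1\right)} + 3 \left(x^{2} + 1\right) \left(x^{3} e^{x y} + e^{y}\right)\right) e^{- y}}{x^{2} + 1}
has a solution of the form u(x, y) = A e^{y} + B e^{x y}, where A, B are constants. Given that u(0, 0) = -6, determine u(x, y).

Substitute the ansatz u = A e^{y} + B e^{x y} into the left-hand side.
Derivatives of the ansatz:
  u_xx = B y^{2} e^{x y}
  u_x = B y e^{x y}
  u_xxy = B x y^{2} e^{x y} + 2 B y e^{x y}
  u_yyy = A e^{y} + B x^{3} e^{x y}
Term by term:
  sqrt(x**2 + 1)·u_xx = B y^{2} \sqrt{x^{2} + 1} e^{x y}
  (x**2 + 1)·u_x = B x^{2} y e^{x y} + B y e^{x y}
  1/(x**2 + 1)·u_xxy = \frac{B x y^{2} e^{x y}}{x^{2} + 1} + \frac{2 B y e^{x y}}{x^{2} + 1}
  exp(-y)·u_yyy = A + B x^{3} e^{- y} e^{x y}
So the left-hand side equals
  A + B x^{3} e^{- y} e^{x y} + B x^{2} y e^{x y} + \frac{B x y^{2} e^{x y}}{x^{2} + 1} + B y^{2} \sqrt{x^{2} + 1} e^{x y} + B y e^{x y} + \frac{2 B y e^{x y}}{x^{2} + 1}
This must equal f(x, y) identically; expanded, f = - 3 x^{3} e^{- y} e^{x y} - 3 x^{2} y e^{x y} - \frac{3 x y^{2} e^{x y}}{x^{2} + 1} - 3 y^{2} \sqrt{x^{2} + 1} e^{x y} - 3 y e^{x y} - \frac{6 y e^{x y}}{x^{2} + 1} - 3.
Matching coefficients of the independent functions:
  [constant term]:  A = -3
  [y e^{x y}, x^{2} y e^{x y}, x^{3} e^{- y} e^{x y}, y^{2} \sqrt{x^{2} + 1} e^{x y}, …]:  B = -3
  [\frac{y e^{x y}}{x^{2} + 1}]:  2 B = -6
Solving: A = -3, B = -3.
Check against the point condition:
  u(0, 0) = -6  ⟹  A + B = -6  ✓
Hence u(x, y) = - 3 e^{y} - 3 e^{x y}.

Answer: u(x, y) = - 3 e^{y} - 3 e^{x y}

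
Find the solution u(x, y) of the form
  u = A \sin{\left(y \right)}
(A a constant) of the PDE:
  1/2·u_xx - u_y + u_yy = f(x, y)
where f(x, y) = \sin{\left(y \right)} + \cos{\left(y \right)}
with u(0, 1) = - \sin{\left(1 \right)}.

Substitute the ansatz u = A \sin{\left(y \right)} into the left-hand side.
Derivatives of the ansatz:
  u_xx = 0
  u_y = A \cos{\left(y \right)}
  u_yy = - A \sin{\left(y \right)}
Term by term:
  1/2·u_xx = 0
  -u_y = - A \cos{\left(y \right)}
  u_yy = - A \sin{\left(y \right)}
So the left-hand side equals
  - A \sin{\left(y \right)} - A \cos{\left(y \right)}
This must equal f(x, y) = \sin{\left(y \right)} + \cos{\left(y \right)} identically.
Matching coefficients of the independent functions:
  [\sin{\left(y \right)}, \cos{\left(y \right)}]:  - A = 1
Solving: A = -1.
Check against the point condition:
  u(0, 1) = - \sin{\left(1 \right)}  ⟹  A \sin{\left(1 \right)} = - \sin{\left(1 \right)}  ✓
Hence u(x, y) = - \sin{\left(y \right)}.

Answer: u(x, y) = - \sin{\left(y \right)}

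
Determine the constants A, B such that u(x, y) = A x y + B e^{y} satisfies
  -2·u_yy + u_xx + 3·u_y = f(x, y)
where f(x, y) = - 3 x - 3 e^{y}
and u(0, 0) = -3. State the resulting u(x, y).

Answer: u(x, y) = - x y - 3 e^{y}

Derivation:
Substitute the ansatz u = A x y + B e^{y} into the left-hand side.
Derivatives of the ansatz:
  u_yy = B e^{y}
  u_xx = 0
  u_y = A x + B e^{y}
Term by term:
  -2·u_yy = - 2 B e^{y}
  u_xx = 0
  3·u_y = 3 A x + 3 B e^{y}
So the left-hand side equals
  3 A x + B e^{y}
This must equal f(x, y) = - 3 x - 3 e^{y} identically.
Matching coefficients of the independent functions:
  [x]:  3 A = -3
  [e^{y}]:  B = -3
Solving: A = -1, B = -3.
Check against the point condition:
  u(0, 0) = -3  ⟹  B = -3  ✓
Hence u(x, y) = - x y - 3 e^{y}.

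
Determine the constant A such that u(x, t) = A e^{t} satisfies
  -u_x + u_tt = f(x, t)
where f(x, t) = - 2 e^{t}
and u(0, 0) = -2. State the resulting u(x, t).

Substitute the ansatz u = A e^{t} into the left-hand side.
Derivatives of the ansatz:
  u_x = 0
  u_tt = A e^{t}
Term by term:
  -u_x = 0
  u_tt = A e^{t}
So the left-hand side equals
  A e^{t}
This must equal f(x, t) = - 2 e^{t} identically.
Matching coefficients of the independent functions:
  [e^{t}]:  A = -2
Solving: A = -2.
Check against the point condition:
  u(0, 0) = -2  ⟹  A = -2  ✓
Hence u(x, t) = - 2 e^{t}.

Answer: u(x, t) = - 2 e^{t}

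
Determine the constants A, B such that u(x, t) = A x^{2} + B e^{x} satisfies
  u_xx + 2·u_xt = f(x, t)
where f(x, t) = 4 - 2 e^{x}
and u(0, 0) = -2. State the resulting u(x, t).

Substitute the ansatz u = A x^{2} + B e^{x} into the left-hand side.
Derivatives of the ansatz:
  u_xx = 2 A + B e^{x}
  u_xt = 0
Term by term:
  u_xx = 2 A + B e^{x}
  2·u_xt = 0
So the left-hand side equals
  2 A + B e^{x}
This must equal f(x, t) = 4 - 2 e^{x} identically.
Matching coefficients of the independent functions:
  [constant term]:  2 A = 4
  [e^{x}]:  B = -2
Solving: A = 2, B = -2.
Check against the point condition:
  u(0, 0) = -2  ⟹  B = -2  ✓
Hence u(x, t) = 2 x^{2} - 2 e^{x}.

Answer: u(x, t) = 2 x^{2} - 2 e^{x}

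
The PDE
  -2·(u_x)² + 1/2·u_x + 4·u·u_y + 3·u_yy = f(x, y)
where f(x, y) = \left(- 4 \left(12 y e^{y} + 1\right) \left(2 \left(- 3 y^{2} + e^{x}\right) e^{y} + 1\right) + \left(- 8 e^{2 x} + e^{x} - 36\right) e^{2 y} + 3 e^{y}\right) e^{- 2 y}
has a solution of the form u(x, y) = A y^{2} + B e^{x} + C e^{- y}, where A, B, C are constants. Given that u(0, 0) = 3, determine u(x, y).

Substitute the ansatz u = A y^{2} + B e^{x} + C e^{- y} into the left-hand side.
Derivatives of the ansatz:
  u_x = B e^{x}
  u_y = 2 A y - C e^{- y}
  u_yy = 2 A + C e^{- y}
Term by term:
  -2·(u_x)² = - 2 B^{2} e^{2 x}
  1/2·u_x = \frac{B e^{x}}{2}
  4·u·u_y = 8 A^{2} y^{3} + 8 A B y e^{x} - 4 A C y^{2} e^{- y} + 8 A C y e^{- y} - 4 B C e^{x} e^{- y} - 4 C^{2} e^{- 2 y}
  3·u_yy = 6 A + 3 C e^{- y}
So the left-hand side equals
  8 A^{2} y^{3} + 8 A B y e^{x} - 4 A C y^{2} e^{- y} + 8 A C y e^{- y} + 6 A - 2 B^{2} e^{2 x} - 4 B C e^{x} e^{- y} + \frac{B e^{x}}{2} - 4 C^{2} e^{- 2 y} + 3 C e^{- y}
This must equal f(x, y) identically; expanded, f = 288 y^{3} + 24 y^{2} e^{- y} - 96 y e^{x} - 48 y e^{- y} - 8 e^{2 x} + e^{x} - 8 e^{x} e^{- y} - 36 + 3 e^{- y} - 4 e^{- 2 y}.
Matching coefficients of the independent functions:
  [constant term]:  6 A = -36
  [y^{3}]:  8 A^{2} = 288
  [y e^{x}]:  8 A B = -96
  [y e^{- y}]:  8 A C = -48
  [y^{2} e^{- y}]:  - 4 A C = 24
  [e^{x} e^{- y}]:  - 4 B C = -8
  [e^{x}]:  \frac{B}{2} = 1
  [e^{2 x}]:  - 2 B^{2} = -8
  [e^{- 2 y}]:  - 4 C^{2} = -4
  [e^{- y}]:  3 C = 3
Solving: A = -6, B = 2, C = 1.
Check against the point condition:
  u(0, 0) = 3  ⟹  B + C = 3  ✓
Hence u(x, y) = - 6 y^{2} + 2 e^{x} + e^{- y}.

Answer: u(x, y) = - 6 y^{2} + 2 e^{x} + e^{- y}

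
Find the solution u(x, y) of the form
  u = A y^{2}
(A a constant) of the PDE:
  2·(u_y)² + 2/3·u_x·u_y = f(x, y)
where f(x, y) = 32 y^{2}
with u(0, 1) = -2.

Substitute the ansatz u = A y^{2} into the left-hand side.
Derivatives of the ansatz:
  u_y = 2 A y
  u_x = 0
Term by term:
  2·(u_y)² = 8 A^{2} y^{2}
  2/3·u_x·u_y = 0
So the left-hand side equals
  8 A^{2} y^{2}
This must equal f(x, y) = 32 y^{2} identically.
Matching coefficients of the independent functions:
  [y^{2}]:  8 A^{2} = 32
These equations allow (A) = (-2) or (2).
Impose the point condition(s):
  u(0, 1) = -2  ⟹  A = -2
Only A = -2 satisfies everything.
Hence u(x, y) = - 2 y^{2}.

Answer: u(x, y) = - 2 y^{2}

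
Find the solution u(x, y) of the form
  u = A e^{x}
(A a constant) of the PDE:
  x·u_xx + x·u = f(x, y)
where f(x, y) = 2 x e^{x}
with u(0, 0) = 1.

Substitute the ansatz u = A e^{x} into the left-hand side.
Derivatives of the ansatz:
  u_xx = A e^{x}
Term by term:
  x·u_xx = A x e^{x}
  x·u = A x e^{x}
So the left-hand side equals
  2 A x e^{x}
This must equal f(x, y) = 2 x e^{x} identically.
Matching coefficients of the independent functions:
  [x e^{x}]:  2 A = 2
Solving: A = 1.
Check against the point condition:
  u(0, 0) = 1  ⟹  A = 1  ✓
Hence u(x, y) = e^{x}.

Answer: u(x, y) = e^{x}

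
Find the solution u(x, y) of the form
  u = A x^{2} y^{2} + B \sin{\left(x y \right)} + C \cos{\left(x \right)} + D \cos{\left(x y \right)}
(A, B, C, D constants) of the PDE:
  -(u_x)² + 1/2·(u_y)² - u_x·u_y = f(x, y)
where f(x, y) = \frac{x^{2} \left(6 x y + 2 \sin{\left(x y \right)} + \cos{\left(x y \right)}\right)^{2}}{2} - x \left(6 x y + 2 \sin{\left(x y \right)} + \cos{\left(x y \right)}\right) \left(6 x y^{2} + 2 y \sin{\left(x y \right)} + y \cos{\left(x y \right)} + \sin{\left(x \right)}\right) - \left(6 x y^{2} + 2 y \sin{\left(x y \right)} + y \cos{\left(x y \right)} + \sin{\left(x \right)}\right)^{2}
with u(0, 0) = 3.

Substitute the ansatz u = A x^{2} y^{2} + B \sin{\left(x y \right)} + C \cos{\left(x \right)} + D \cos{\left(x y \right)} into the left-hand side.
Derivatives of the ansatz:
  u_x = 2 A x y^{2} + B y \cos{\left(x y \right)} - C \sin{\left(x \right)} - D y \sin{\left(x y \right)}
  u_y = 2 A x^{2} y + B x \cos{\left(x y \right)} - D x \sin{\left(x y \right)}
Term by term:
  -(u_x)² = - 4 A^{2} x^{2} y^{4} - 4 A B x y^{3} \cos{\left(x y \right)} + 4 A C x y^{2} \sin{\left(x \right)} + 4 A D x y^{3} \sin{\left(x y \right)} - B^{2} y^{2} \cos^{2}{\left(x y \right)} + 2 B C y \sin{\left(x \right)} \cos{\left(x y \right)} + 2 B D y^{2} \sin{\left(x y \right)} \cos{\left(x y \right)} - C^{2} \sin^{2}{\left(x \right)} - 2 C D y \sin{\left(x \right)} \sin{\left(x y \right)} - D^{2} y^{2} \sin^{2}{\left(x y \right)}
  1/2·(u_y)² = 2 A^{2} x^{4} y^{2} + 2 A B x^{3} y \cos{\left(x y \right)} - 2 A D x^{3} y \sin{\left(x y \right)} + \frac{B^{2} x^{2} \cos^{2}{\left(x y \right)}}{2} - B D x^{2} \sin{\left(x y \right)} \cos{\left(x y \right)} + \frac{D^{2} x^{2} \sin^{2}{\left(x y \right)}}{2}
  -u_x·u_y = - 4 A^{2} x^{3} y^{3} - 4 A B x^{2} y^{2} \cos{\left(x y \right)} + 2 A C x^{2} y \sin{\left(x \right)} + 4 A D x^{2} y^{2} \sin{\left(x y \right)} - B^{2} x y \cos^{2}{\left(x y \right)} + B C x \sin{\left(x \right)} \cos{\left(x y \right)} + 2 B D x y \sin{\left(x y \right)} \cos{\left(x y \right)} - C D x \sin{\left(x \right)} \sin{\left(x y \right)} - D^{2} x y \sin^{2}{\left(x y \right)}
Sum these and collect like terms in the independent variables.
This must equal f(x, y) identically; expanded, f = 18 x^{4} y^{2} - 36 x^{3} y^{3} + 12 x^{3} y \sin{\left(x y \right)} + 6 x^{3} y \cos{\left(x y \right)} - 36 x^{2} y^{4} - 24 x^{2} y^{2} \sin{\left(x y \right)} - 12 x^{2} y^{2} \cos{\left(x y \right)} - 6 x^{2} y \sin{\left(x \right)} + 2 x^{2} \sin^{2}{\left(x y \right)} + 2 x^{2} \sin{\left(x y \right)} \cos{\left(x y \right)} + \frac{x^{2} \cos^{2}{\left(x y \right)}}{2} - 24 x y^{3} \sin{\left(x y \right)} - 12 x y^{3} \cos{\left(x y \right)} - 12 x y^{2} \sin{\left(x \right)} - 4 x y \sin^{2}{\left(x y \right)} - 4 x y \sin{\left(x y \right)} \cos{\left(x y \right)} - x y \cos^{2}{\left(x y \right)} - 2 x \sin{\left(x \right)} \sin{\left(x y \right)} - x \sin{\left(x \right)} \cos{\left(x y \right)} - 4 y^{2} \sin^{2}{\left(x y \right)} - 4 y^{2} \sin{\left(x y \right)} \cos{\left(x y \right)} - y^{2} \cos^{2}{\left(x y \right)} - 4 y \sin{\left(x \right)} \sin{\left(x y \right)} - 2 y \sin{\left(x \right)} \cos{\left(x y \right)} - \sin^{2}{\left(x \right)}.
Matching coefficients of the independent functions:
(each divided by its leading coefficient; functions giving the same equation are listed together)
  [x^{2} y^{4}, x^{3} y^{3}, x^{4} y^{2}]:  A^{2} - 9 = 0
  [x^{2} \sin^{2}{\left(x y \right)}, y^{2} \sin^{2}{\left(x y \right)}, x y \sin^{2}{\left(x y \right)}]:  D^{2} - 4 = 0
  [x^{2} \cos^{2}{\left(x y \right)}, y^{2} \cos^{2}{\left(x y \right)}, x y \cos^{2}{\left(x y \right)}]:  B^{2} - 1 = 0
  [x y^{2} \sin{\left(x \right)}, x^{2} y \sin{\left(x \right)}]:  A C + 3 = 0
  [x y^{3} \sin{\left(x y \right)}, x^{2} y^{2} \sin{\left(x y \right)}, x^{3} y \sin{\left(x y \right)}]:  A D + 6 = 0
  [x y^{3} \cos{\left(x y \right)}, x^{2} y^{2} \cos{\left(x y \right)}, x^{3} y \cos{\left(x y \right)}]:  A B - 3 = 0
  [x \sin{\left(x \right)} \sin{\left(x y \right)}, y \sin{\left(x \right)} \sin{\left(x y \right)}]:  C D - 2 = 0
  [x \sin{\left(x \right)} \cos{\left(x y \right)}, y \sin{\left(x \right)} \cos{\left(x y \right)}]:  B C + 1 = 0
  [x^{2} \sin{\left(x y \right)} \cos{\left(x y \right)}, y^{2} \sin{\left(x y \right)} \cos{\left(x y \right)}, x y \sin{\left(x y \right)} \cos{\left(x y \right)}]:  B D + 2 = 0
  [\sin^{2}{\left(x \right)}]:  C^{2} - 1 = 0
These equations allow (A, B, C, D) = (-3, -1, 1, 2) or (3, 1, -1, -2).
Impose the point condition(s):
  u(0, 0) = 3  ⟹  C + D = 3
Only A = -3, B = -1, C = 1, D = 2 satisfies everything.
Hence u(x, y) = - 3 x^{2} y^{2} - \sin{\left(x y \right)} + \cos{\left(x \right)} + 2 \cos{\left(x y \right)}.

Answer: u(x, y) = - 3 x^{2} y^{2} - \sin{\left(x y \right)} + \cos{\left(x \right)} + 2 \cos{\left(x y \right)}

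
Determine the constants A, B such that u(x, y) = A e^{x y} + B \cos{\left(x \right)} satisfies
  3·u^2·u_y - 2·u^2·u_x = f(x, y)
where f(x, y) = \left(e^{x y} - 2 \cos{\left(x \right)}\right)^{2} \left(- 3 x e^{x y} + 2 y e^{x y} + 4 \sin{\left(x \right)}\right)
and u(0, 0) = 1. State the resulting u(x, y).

Substitute the ansatz u = A e^{x y} + B \cos{\left(x \right)} into the left-hand side.
Derivatives of the ansatz:
  u_y = A x e^{x y}
  u_x = A y e^{x y} - B \sin{\left(x \right)}
Term by term:
  3·u^2·u_y = 3 A^{3} x e^{3 x y} + 6 A^{2} B x e^{2 x y} \cos{\left(x \right)} + 3 A B^{2} x e^{x y} \cos^{2}{\left(x \right)}
  -2·u^2·u_x = - 2 A^{3} y e^{3 x y} - 4 A^{2} B y e^{2 x y} \cos{\left(x \right)} + 2 A^{2} B e^{2 x y} \sin{\left(x \right)} - 2 A B^{2} y e^{x y} \cos^{2}{\left(x \right)} + 4 A B^{2} e^{x y} \sin{\left(x \right)} \cos{\left(x \right)} + 2 B^{3} \sin{\left(x \right)} \cos^{2}{\left(x \right)}
So the left-hand side equals
  3 A^{3} x e^{3 x y} - 2 A^{3} y e^{3 x y} + 6 A^{2} B x e^{2 x y} \cos{\left(x \right)} - 4 A^{2} B y e^{2 x y} \cos{\left(x \right)} + 2 A^{2} B e^{2 x y} \sin{\left(x \right)} + 3 A B^{2} x e^{x y} \cos^{2}{\left(x \right)} - 2 A B^{2} y e^{x y} \cos^{2}{\left(x \right)} + 4 A B^{2} e^{x y} \sin{\left(x \right)} \cos{\left(x \right)} + 2 B^{3} \sin{\left(x \right)} \cos^{2}{\left(x \right)}
This must equal f(x, y) identically; expanded, f = - 3 x e^{3 x y} + 12 x e^{2 x y} \cos{\left(x \right)} - 12 x e^{x y} \cos^{2}{\left(x \right)} + 2 y e^{3 x y} - 8 y e^{2 x y} \cos{\left(x \right)} + 8 y e^{x y} \cos^{2}{\left(x \right)} + 4 e^{2 x y} \sin{\left(x \right)} - 16 e^{x y} \sin{\left(x \right)} \cos{\left(x \right)} + 16 \sin{\left(x \right)} \cos^{2}{\left(x \right)}.
Matching coefficients of the independent functions:
  [x e^{3 x y}]:  3 A^{3} = -3
  [y e^{3 x y}]:  - 2 A^{3} = 2
  [e^{2 x y} \sin{\left(x \right)}]:  2 A^{2} B = 4
  [\sin{\left(x \right)} \cos^{2}{\left(x \right)}]:  2 B^{3} = 16
  [x e^{x y} \cos^{2}{\left(x \right)}]:  3 A B^{2} = -12
  [x e^{2 x y} \cos{\left(x \right)}]:  6 A^{2} B = 12
  [y e^{x y} \cos^{2}{\left(x \right)}]:  - 2 A B^{2} = 8
  [y e^{2 x y} \cos{\left(x \right)}]:  - 4 A^{2} B = -8
  [e^{x y} \sin{\left(x \right)} \cos{\left(x \right)}]:  4 A B^{2} = -16
Solving: A = -1, B = 2.
Check against the point condition:
  u(0, 0) = 1  ⟹  A + B = 1  ✓
Hence u(x, y) = - e^{x y} + 2 \cos{\left(x \right)}.

Answer: u(x, y) = - e^{x y} + 2 \cos{\left(x \right)}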